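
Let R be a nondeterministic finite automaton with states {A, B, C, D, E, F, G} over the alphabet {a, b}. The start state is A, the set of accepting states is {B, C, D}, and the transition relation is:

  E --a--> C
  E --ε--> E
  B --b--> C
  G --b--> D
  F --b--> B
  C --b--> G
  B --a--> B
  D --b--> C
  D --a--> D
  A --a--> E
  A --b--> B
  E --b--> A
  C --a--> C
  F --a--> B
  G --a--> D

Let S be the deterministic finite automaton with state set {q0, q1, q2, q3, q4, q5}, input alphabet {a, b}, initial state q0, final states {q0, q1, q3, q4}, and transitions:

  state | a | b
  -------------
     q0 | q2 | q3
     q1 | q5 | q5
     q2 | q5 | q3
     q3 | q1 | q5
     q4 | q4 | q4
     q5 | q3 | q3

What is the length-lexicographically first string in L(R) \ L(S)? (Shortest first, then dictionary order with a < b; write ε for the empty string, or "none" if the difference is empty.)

aa

The string aa is accepted by R but not by S.
No shorter string lies in the difference, and aa is the lexicographically first length-2 string in L(R) \ L(S).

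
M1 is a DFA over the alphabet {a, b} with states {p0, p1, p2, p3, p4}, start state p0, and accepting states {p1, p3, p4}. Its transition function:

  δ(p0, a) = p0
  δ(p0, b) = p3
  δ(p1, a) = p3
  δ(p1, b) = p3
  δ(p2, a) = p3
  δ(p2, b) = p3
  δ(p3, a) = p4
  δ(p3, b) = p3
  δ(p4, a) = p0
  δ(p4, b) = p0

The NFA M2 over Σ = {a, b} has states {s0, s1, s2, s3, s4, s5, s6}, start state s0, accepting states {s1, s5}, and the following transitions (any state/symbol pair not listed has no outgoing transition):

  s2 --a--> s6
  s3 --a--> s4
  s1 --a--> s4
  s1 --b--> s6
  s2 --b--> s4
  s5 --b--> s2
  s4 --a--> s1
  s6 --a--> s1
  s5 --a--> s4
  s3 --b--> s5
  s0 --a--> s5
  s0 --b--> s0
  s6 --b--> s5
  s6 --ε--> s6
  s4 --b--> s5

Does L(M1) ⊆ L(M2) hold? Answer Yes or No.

No

The string b is in L(M1) but not in L(M2).
So L(M1) ⊄ L(M2).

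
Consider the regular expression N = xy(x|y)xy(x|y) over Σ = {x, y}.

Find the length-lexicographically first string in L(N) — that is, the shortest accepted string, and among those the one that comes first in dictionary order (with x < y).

By inspection of the expression, no string of length less than 6 matches, and xyxxyx is the lexicographically first match of length 6.

xyxxyx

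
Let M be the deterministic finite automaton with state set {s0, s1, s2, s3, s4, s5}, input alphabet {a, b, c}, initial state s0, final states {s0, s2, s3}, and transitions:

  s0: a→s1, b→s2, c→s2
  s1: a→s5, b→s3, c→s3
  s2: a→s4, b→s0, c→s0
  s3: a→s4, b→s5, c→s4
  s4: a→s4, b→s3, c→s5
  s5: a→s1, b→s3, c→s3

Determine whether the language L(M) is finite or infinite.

infinite

State s3 is reachable from the start and can reach an accepting state, and it lies on the cycle s3 → s4 → s3.
Traversing that cycle any number of times yields accepted strings of unbounded length, so the language is infinite.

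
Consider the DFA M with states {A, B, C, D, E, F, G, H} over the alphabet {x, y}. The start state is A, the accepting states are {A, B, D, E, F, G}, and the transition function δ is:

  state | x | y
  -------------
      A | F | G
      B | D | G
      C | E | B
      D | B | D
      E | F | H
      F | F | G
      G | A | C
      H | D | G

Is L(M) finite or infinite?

State F is reachable from the start and can reach an accepting state, and it lies on the cycle F → F.
Traversing that cycle any number of times yields accepted strings of unbounded length, so the language is infinite.

infinite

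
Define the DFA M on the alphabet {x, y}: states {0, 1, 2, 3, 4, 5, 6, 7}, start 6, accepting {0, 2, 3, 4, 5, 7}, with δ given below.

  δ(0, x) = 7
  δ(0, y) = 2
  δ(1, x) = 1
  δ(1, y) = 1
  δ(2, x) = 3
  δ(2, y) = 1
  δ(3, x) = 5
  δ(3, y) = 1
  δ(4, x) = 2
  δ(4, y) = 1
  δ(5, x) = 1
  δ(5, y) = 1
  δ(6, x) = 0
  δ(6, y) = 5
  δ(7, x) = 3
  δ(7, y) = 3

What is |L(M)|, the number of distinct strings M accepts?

10

The useful subgraph on states {0, 2, 3, 5, 6, 7} is acyclic, so L(M) is finite; the longest accepting path visits 5 useful states, giving maximum string length 4.
Counting accepting paths from 6 by length: 2 of length 1, 2 of length 2, 3 of length 3, 3 of length 4. Total 10.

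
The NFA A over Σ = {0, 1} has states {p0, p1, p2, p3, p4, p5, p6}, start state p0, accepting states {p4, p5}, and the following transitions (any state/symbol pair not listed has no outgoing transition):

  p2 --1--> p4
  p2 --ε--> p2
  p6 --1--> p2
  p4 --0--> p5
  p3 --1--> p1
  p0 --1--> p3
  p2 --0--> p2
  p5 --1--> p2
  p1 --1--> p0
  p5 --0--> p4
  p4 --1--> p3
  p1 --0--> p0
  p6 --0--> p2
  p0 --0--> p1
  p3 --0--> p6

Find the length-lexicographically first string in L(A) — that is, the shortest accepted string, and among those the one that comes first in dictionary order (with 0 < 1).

A breadth-first search from p0 reaches an accepting state first via the path p0 → p3 → p6 → p2 → p4 on input 1001.
No string of length < 4 is accepted (BFS exhausts all shorter strings without reaching an accepting state), and 1001 is the lexicographically least accepting string of length 4.

1001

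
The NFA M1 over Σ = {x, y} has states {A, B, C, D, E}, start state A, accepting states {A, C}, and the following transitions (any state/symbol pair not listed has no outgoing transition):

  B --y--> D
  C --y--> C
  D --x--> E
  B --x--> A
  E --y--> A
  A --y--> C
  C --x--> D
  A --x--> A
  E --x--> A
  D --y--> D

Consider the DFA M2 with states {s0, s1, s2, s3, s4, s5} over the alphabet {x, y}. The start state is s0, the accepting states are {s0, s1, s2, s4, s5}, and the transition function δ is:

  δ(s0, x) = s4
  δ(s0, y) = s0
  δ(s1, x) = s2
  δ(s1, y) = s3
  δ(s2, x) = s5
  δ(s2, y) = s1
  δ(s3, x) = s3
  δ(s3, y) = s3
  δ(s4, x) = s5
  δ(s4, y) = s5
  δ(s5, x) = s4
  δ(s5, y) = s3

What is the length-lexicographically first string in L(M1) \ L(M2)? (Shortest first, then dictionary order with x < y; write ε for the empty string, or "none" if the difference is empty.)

xxy

The string xxy is accepted by M1 but not by M2.
No shorter string lies in the difference, and xxy is the lexicographically first length-3 string in L(M1) \ L(M2).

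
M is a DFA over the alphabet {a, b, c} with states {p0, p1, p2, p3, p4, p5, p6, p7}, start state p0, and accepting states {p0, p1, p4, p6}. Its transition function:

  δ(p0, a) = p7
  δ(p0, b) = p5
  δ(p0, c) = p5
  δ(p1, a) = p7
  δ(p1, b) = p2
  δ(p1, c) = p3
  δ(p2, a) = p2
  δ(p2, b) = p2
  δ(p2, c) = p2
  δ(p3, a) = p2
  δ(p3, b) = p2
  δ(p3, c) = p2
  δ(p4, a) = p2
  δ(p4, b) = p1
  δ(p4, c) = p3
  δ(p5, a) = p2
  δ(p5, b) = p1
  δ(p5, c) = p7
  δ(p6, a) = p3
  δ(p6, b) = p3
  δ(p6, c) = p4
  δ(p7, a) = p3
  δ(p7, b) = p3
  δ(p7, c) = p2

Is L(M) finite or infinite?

finite

The useful states (reachable from p0 and able to reach an accepting state) are {p0, p1, p5}.
Restricted to these states the transition graph has no cycle, so every accepting path has bounded length and L is finite.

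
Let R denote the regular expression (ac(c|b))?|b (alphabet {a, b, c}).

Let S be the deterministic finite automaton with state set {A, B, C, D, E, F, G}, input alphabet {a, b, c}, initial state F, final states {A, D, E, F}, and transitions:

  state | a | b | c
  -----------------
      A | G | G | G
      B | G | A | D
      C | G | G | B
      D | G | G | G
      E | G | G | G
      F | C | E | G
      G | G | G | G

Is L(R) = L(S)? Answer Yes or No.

Converting the expression R to a DFA (subset construction, then merging equivalent states) gives the minimal DFA with states {r0, r1, r2, r3, r4}, start state r0, accepting states {r0, r2} and transitions r0: a→r1, b→r2, c→r3; r1: a→r3, b→r3, c→r4; r2: a→r3, b→r3, c→r3; r3: a→r3, b→r3, c→r3; r4: a→r3, b→r2, c→r2.
Exploring the product automaton R × S from the start pair (r0, F), following both machines on each input symbol, reaches 7 state pairs: (r0, F), (r1, C), (r2, E), (r3, G), (r4, B), (r2, A), (r2, D).
R accepts in {r0, r2} and S accepts in {A, D, E, F}. In every reachable pair the two components are either both accepting — (r0, F), (r2, E), (r2, A), (r2, D) — or both non-accepting, so no string is accepted by exactly one of the machines: L(R) \ L(S) and L(S) \ L(R) are both empty.
Hence every string is accepted by R iff it is accepted by S, and the two languages coincide.

Yes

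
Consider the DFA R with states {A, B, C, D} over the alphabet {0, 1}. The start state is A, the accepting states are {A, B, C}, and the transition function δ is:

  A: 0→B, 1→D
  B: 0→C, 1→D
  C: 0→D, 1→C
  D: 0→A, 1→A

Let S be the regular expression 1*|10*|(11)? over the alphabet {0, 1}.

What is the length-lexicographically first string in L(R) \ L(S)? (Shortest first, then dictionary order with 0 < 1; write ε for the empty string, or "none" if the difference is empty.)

0

The string 0 is accepted by R but not by S.
No shorter string lies in the difference, and 0 is the lexicographically first length-1 string in L(R) \ L(S).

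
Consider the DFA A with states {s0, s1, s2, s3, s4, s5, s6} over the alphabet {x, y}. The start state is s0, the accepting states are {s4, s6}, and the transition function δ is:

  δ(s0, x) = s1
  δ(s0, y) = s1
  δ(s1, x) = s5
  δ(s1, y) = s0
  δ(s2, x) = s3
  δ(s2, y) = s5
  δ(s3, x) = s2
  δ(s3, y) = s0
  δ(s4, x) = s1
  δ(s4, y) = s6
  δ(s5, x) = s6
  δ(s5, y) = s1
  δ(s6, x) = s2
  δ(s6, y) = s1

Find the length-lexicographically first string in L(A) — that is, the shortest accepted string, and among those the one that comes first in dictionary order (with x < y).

xxx

A breadth-first search from s0 reaches an accepting state first via the path s0 → s1 → s5 → s6 on input xxx.
No string of length < 3 is accepted (BFS exhausts all shorter strings without reaching an accepting state), and xxx is the lexicographically least accepting string of length 3.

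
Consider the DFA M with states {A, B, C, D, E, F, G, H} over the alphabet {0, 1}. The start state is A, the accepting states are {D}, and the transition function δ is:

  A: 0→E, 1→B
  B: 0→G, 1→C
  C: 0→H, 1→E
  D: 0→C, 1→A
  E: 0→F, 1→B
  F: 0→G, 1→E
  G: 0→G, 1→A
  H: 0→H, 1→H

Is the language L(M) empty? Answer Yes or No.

The states reachable from the start state are {A, B, C, E, F, G, H}.
None of the accepting states {D} is reachable, so no string is accepted and L(M) = ∅.

Yes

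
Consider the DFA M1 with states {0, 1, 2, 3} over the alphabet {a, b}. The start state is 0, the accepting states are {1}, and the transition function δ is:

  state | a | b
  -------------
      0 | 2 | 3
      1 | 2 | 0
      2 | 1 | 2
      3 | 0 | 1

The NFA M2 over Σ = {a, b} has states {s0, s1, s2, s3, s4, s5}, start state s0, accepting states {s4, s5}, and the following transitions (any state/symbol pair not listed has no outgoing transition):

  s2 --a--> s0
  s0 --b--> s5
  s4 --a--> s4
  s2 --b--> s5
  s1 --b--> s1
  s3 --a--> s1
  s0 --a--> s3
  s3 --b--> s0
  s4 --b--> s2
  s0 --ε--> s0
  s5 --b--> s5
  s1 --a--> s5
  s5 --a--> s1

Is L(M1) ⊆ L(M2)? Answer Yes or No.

No

The string aa is in L(M1) but not in L(M2).
So L(M1) ⊄ L(M2).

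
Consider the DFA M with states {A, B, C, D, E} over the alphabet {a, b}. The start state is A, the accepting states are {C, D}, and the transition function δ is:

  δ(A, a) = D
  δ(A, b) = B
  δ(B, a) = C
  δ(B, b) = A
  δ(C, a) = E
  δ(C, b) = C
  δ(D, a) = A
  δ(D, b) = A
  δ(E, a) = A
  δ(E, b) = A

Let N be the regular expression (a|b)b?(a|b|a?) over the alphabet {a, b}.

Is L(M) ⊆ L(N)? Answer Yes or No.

The string aaa is in L(M) but not in L(N).
So L(M) ⊄ L(N).

No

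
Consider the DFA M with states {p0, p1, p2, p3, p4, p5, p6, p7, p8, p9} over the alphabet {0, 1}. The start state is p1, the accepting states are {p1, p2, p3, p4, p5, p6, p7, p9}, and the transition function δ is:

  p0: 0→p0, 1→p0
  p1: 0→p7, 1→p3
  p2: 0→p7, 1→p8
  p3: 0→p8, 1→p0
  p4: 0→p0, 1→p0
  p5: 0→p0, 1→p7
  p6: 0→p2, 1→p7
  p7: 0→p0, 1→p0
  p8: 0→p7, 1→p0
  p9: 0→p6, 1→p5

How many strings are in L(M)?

4

The useful subgraph on states {p1, p3, p7, p8} is acyclic, so L(M) is finite; the longest accepting path visits 4 useful states, giving maximum string length 3.
Counting accepting paths from p1 by length: 1 of length 0, 2 of length 1, 1 of length 3. Total 4.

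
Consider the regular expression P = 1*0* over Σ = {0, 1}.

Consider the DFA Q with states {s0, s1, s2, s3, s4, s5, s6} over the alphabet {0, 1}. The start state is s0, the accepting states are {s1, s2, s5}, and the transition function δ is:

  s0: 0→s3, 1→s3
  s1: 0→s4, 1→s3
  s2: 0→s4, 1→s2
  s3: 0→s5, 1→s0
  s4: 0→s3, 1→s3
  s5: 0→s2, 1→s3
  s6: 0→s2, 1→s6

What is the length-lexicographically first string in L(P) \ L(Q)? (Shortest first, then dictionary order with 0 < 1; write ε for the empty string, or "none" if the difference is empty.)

The empty string ε is accepted by P but not by Q.
Since ε is the unique shortest string, it is the required witness.

ε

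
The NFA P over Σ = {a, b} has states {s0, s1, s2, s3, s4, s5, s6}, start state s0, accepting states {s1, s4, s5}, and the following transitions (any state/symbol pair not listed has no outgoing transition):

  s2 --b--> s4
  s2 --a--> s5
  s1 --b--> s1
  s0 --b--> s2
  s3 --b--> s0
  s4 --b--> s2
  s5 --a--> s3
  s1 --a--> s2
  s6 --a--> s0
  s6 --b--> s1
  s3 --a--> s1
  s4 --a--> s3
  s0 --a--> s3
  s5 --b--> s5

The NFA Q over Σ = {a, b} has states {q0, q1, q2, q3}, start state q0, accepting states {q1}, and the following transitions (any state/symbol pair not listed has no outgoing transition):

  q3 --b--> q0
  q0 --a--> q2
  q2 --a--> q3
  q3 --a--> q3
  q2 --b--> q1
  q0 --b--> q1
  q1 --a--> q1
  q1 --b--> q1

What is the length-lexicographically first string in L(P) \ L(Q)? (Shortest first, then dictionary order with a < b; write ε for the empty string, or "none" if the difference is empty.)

The string aa is accepted by P but not by Q.
No shorter string lies in the difference, and aa is the lexicographically first length-2 string in L(P) \ L(Q).

aa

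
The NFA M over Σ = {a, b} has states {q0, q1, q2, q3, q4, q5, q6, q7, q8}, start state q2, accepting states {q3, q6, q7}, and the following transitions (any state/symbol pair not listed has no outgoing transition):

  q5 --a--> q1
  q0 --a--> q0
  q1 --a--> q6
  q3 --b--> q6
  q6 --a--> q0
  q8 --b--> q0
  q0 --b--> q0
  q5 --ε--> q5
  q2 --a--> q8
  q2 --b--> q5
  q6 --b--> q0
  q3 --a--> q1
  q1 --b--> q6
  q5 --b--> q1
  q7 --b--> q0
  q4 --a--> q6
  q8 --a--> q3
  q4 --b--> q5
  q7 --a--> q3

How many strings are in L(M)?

The useful subgraph on states {q1, q2, q3, q5, q6, q8} is acyclic, so L(M) is finite; the longest accepting path visits 5 useful states, giving maximum string length 4.
Counting accepting paths from q2 by length: 1 of length 2, 5 of length 3, 2 of length 4. Total 8.

8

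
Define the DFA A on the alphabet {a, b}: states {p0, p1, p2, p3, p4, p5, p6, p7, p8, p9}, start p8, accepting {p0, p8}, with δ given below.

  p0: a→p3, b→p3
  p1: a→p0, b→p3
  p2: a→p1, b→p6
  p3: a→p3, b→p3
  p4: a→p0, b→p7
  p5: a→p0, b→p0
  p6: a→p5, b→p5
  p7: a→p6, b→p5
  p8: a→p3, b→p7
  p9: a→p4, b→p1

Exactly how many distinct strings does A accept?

7

The useful subgraph on states {p0, p5, p6, p7, p8} is acyclic, so L(A) is finite; the longest accepting path visits 5 useful states, giving maximum string length 4.
Counting accepting paths from p8 by length: 1 of length 0, 2 of length 3, 4 of length 4. Total 7.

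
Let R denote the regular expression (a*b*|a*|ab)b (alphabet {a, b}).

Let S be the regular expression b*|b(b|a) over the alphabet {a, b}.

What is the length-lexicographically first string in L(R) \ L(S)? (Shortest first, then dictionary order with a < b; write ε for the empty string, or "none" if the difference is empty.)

ab

The string ab is accepted by R but not by S.
No shorter string lies in the difference, and ab is the lexicographically first length-2 string in L(R) \ L(S).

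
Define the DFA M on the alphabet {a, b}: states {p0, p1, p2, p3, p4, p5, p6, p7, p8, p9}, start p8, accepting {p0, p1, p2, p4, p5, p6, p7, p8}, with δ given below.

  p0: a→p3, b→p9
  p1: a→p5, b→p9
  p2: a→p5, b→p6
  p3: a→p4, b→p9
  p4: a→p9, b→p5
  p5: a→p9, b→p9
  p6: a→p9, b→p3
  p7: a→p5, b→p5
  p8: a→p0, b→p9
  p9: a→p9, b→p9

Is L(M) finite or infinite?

The useful states (reachable from p8 and able to reach an accepting state) are {p0, p3, p4, p5, p8}.
Restricted to these states the transition graph has no cycle, so every accepting path has bounded length and L is finite.

finite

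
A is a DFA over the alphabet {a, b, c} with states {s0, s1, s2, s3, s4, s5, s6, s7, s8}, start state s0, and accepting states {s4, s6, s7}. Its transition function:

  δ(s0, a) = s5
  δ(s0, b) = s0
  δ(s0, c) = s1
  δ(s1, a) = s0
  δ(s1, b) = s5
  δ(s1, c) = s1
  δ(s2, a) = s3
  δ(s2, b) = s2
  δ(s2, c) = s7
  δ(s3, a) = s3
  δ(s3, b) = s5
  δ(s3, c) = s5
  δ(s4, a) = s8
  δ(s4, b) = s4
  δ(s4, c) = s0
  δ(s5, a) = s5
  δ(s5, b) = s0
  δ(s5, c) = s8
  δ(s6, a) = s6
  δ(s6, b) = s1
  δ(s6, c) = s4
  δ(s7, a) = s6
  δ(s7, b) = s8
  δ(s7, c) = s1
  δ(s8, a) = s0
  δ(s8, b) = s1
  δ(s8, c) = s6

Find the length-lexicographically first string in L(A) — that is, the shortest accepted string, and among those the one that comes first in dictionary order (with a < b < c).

A breadth-first search from s0 reaches an accepting state first via the path s0 → s5 → s8 → s6 on input acc.
No string of length < 3 is accepted (BFS exhausts all shorter strings without reaching an accepting state), and acc is the lexicographically least accepting string of length 3.

acc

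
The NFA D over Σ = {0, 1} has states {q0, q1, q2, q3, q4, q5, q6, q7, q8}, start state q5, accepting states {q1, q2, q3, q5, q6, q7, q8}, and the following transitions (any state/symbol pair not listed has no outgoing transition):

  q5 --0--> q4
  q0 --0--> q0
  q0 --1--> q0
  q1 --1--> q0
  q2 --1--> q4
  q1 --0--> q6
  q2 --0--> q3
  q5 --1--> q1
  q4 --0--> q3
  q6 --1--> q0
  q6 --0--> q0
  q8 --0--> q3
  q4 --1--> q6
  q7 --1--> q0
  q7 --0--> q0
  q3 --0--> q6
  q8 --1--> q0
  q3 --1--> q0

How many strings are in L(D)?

The useful subgraph on states {q1, q3, q4, q5, q6} is acyclic, so L(D) is finite; the longest accepting path visits 4 useful states, giving maximum string length 3.
Counting accepting paths from q5 by length: 1 of length 0, 1 of length 1, 3 of length 2, 1 of length 3. Total 6.

6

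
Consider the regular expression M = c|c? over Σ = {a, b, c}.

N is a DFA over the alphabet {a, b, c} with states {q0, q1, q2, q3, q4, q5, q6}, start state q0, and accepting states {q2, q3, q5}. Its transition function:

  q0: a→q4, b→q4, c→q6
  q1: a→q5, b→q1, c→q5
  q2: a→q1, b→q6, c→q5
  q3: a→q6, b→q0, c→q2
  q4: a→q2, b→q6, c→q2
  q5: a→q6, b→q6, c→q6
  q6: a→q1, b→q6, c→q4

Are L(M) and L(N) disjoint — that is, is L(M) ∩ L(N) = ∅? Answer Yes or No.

Yes

Converting the expression M to a DFA (subset construction, then merging equivalent states) gives the minimal DFA with states {m0, m1, m2}, start state m0, accepting states {m0, m2} and transitions m0: a→m1, b→m1, c→m2; m1: a→m1, b→m1, c→m1; m2: a→m1, b→m1, c→m1.
Exploring the product automaton M × N from the start pair (m0, q0), following both machines on each input symbol, reaches 7 state pairs: (m0, q0), (m1, q4), (m2, q6), (m1, q2), (m1, q6), (m1, q1), (m1, q5).
M accepts in {m0, m2} and N accepts in {q2, q3, q5}; no reachable pair has both components accepting, so no string drives both machines to acceptance simultaneously and L(M) ∩ L(N) = ∅.
So no string is accepted by both, and the intersection is empty.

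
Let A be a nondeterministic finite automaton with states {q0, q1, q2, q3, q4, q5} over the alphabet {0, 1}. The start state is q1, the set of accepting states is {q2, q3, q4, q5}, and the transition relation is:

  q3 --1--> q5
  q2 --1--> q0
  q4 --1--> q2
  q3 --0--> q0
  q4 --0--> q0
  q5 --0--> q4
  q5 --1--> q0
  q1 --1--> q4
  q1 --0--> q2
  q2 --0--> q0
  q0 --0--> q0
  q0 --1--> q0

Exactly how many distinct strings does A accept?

The useful subgraph on states {q1, q2, q4} is acyclic, so L(A) is finite; the longest accepting path visits 3 useful states, giving maximum string length 2.
Counting accepting paths from q1 by length: 2 of length 1, 1 of length 2. Total 3.

3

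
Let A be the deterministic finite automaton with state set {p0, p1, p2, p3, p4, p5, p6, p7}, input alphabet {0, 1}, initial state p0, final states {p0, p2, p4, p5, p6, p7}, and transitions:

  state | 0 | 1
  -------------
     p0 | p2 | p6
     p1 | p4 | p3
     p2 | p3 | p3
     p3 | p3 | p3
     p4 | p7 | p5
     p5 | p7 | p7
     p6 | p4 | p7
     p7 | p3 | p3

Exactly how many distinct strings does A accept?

The useful subgraph on states {p0, p2, p4, p5, p6, p7} is acyclic, so L(A) is finite; the longest accepting path visits 5 useful states, giving maximum string length 4.
Counting accepting paths from p0 by length: 1 of length 0, 2 of length 1, 2 of length 2, 2 of length 3, 2 of length 4. Total 9.

9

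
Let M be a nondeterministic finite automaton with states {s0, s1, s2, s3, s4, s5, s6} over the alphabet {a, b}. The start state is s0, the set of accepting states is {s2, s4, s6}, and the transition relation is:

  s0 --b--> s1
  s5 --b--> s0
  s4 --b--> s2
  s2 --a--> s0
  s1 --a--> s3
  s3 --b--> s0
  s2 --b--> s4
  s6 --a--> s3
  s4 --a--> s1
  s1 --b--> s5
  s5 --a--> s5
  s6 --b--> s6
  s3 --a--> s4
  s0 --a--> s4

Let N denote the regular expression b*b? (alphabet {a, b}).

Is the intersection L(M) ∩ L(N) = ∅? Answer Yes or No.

Yes

Converting the expression N to a DFA (subset construction, then merging equivalent states) gives the minimal DFA with states {n0, n1}, start state n0, accepting states {n0} and transitions n0: a→n1, b→n0; n1: a→n1, b→n1.
Exploring the product automaton M × N from the start pair (s0, n0), following both machines on each input symbol, reaches 9 state pairs: (s0, n0), (s4, n1), (s1, n0), (s1, n1), (s2, n1), (s3, n1), (s5, n0), (s5, n1), (s0, n1).
M accepts in {s2, s4, s6} and N accepts in {n0}; no reachable pair has both components accepting, so no string drives both machines to acceptance simultaneously and L(M) ∩ L(N) = ∅.
So no string is accepted by both, and the intersection is empty.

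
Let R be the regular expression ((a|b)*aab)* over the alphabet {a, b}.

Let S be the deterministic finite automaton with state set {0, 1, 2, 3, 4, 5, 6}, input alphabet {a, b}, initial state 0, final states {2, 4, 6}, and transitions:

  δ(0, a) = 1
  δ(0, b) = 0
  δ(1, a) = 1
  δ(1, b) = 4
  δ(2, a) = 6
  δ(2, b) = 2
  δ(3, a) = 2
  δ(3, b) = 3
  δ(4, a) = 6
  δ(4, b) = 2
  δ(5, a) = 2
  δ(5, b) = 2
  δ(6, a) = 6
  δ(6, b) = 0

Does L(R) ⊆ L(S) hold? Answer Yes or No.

The empty string ε is in L(R) but not in L(S).
So L(R) ⊄ L(S).

No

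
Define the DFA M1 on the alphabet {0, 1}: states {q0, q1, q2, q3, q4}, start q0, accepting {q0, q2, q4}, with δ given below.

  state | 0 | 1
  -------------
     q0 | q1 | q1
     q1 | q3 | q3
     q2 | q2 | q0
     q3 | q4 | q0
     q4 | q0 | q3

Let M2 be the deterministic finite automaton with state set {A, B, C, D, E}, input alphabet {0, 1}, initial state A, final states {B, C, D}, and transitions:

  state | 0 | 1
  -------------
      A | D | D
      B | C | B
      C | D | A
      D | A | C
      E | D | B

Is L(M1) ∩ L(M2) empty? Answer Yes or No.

No

The string 000 is accepted by both M1 and M2.
Hence L(M1) ∩ L(M2) ≠ ∅.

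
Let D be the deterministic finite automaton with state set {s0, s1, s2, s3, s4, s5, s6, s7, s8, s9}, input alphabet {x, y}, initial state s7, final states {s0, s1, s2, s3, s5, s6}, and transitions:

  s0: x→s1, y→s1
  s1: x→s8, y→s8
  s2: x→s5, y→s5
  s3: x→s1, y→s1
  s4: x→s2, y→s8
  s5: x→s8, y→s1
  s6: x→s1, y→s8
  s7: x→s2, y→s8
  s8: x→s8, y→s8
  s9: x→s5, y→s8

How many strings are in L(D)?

5

The useful subgraph on states {s1, s2, s5, s7} is acyclic, so L(D) is finite; the longest accepting path visits 4 useful states, giving maximum string length 3.
Counting accepting paths from s7 by length: 1 of length 1, 2 of length 2, 2 of length 3. Total 5.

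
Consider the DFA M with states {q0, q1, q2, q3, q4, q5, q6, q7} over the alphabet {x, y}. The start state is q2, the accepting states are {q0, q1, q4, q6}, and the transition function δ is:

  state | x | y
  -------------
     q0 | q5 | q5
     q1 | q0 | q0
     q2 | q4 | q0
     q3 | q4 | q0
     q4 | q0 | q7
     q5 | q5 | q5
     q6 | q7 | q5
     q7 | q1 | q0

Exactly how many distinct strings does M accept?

7

The useful subgraph on states {q0, q1, q2, q4, q7} is acyclic, so L(M) is finite; the longest accepting path visits 5 useful states, giving maximum string length 4.
Counting accepting paths from q2 by length: 2 of length 1, 1 of length 2, 2 of length 3, 2 of length 4. Total 7.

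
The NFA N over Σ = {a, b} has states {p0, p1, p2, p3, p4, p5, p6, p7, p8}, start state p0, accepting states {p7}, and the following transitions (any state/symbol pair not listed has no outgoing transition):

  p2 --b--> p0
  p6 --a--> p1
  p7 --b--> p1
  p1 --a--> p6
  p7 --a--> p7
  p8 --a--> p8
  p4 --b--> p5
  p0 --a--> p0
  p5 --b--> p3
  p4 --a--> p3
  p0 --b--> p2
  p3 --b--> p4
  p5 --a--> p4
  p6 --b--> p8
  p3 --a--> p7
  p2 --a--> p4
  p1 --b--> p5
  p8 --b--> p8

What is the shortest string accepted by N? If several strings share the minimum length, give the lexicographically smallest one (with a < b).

A breadth-first search from p0 reaches an accepting state first via the path p0 → p2 → p4 → p3 → p7 on input baaa.
No string of length < 4 is accepted (BFS exhausts all shorter strings without reaching an accepting state), and baaa is the lexicographically least accepting string of length 4.

baaa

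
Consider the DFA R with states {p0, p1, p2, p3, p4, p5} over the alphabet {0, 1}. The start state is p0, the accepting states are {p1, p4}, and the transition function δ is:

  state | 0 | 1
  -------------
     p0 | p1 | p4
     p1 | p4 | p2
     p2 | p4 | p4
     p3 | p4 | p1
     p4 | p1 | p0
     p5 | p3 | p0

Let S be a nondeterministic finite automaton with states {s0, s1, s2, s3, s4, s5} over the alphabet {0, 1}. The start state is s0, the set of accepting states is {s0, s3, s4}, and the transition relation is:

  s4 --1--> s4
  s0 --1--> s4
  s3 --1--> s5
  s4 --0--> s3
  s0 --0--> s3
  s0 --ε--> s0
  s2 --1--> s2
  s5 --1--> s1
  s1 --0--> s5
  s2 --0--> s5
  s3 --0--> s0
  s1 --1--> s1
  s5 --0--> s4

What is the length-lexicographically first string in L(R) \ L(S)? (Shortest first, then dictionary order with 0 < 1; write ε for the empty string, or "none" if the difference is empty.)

011

The string 011 is accepted by R but not by S.
No shorter string lies in the difference, and 011 is the lexicographically first length-3 string in L(R) \ L(S).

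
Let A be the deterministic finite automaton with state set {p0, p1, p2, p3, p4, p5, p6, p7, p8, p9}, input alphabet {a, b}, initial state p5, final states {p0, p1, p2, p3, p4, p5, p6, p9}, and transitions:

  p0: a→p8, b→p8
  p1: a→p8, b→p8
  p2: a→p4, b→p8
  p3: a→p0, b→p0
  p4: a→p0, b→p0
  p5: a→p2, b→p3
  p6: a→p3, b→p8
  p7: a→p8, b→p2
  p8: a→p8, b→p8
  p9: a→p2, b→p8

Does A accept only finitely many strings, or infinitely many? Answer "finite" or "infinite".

The useful states (reachable from p5 and able to reach an accepting state) are {p0, p2, p3, p4, p5}.
Restricted to these states the transition graph has no cycle, so every accepting path has bounded length and L is finite.

finite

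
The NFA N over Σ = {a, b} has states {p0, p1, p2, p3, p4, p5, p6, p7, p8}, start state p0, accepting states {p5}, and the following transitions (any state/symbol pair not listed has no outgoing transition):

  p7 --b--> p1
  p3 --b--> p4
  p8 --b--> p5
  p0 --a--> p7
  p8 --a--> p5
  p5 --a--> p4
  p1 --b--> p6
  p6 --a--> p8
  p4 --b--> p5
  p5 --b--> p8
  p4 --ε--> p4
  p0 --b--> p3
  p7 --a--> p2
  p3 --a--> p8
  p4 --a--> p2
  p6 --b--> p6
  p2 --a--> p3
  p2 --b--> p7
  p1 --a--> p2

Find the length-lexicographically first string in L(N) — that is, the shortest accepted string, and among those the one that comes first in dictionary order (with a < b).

baa

A breadth-first search from p0 reaches an accepting state first via the path p0 → p3 → p8 → p5 on input baa.
No string of length < 3 is accepted (BFS exhausts all shorter strings without reaching an accepting state), and baa is the lexicographically least accepting string of length 3.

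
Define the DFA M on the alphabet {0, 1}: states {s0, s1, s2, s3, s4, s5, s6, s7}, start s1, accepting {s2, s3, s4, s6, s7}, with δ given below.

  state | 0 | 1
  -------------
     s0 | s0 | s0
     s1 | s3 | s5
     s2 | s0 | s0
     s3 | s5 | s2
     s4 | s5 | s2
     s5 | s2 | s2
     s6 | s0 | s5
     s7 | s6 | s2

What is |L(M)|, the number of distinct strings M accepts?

The useful subgraph on states {s1, s2, s3, s5} is acyclic, so L(M) is finite; the longest accepting path visits 4 useful states, giving maximum string length 3.
Counting accepting paths from s1 by length: 1 of length 1, 3 of length 2, 2 of length 3. Total 6.

6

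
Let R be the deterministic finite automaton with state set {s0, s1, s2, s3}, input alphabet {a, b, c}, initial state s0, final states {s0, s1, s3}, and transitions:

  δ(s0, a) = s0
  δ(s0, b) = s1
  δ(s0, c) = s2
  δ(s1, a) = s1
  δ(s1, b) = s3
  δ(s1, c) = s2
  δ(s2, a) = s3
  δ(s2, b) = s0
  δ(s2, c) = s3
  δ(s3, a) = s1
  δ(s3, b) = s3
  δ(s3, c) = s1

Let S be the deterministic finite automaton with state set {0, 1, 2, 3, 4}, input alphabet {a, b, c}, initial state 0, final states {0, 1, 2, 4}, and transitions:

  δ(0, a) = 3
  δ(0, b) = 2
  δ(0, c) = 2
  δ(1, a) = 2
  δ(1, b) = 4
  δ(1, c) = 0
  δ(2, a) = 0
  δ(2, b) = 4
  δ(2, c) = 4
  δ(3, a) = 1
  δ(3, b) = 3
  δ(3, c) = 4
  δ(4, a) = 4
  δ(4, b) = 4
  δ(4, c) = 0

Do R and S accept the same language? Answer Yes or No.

The string a is accepted by R but rejected by S.
So L(R) ≠ L(S).

No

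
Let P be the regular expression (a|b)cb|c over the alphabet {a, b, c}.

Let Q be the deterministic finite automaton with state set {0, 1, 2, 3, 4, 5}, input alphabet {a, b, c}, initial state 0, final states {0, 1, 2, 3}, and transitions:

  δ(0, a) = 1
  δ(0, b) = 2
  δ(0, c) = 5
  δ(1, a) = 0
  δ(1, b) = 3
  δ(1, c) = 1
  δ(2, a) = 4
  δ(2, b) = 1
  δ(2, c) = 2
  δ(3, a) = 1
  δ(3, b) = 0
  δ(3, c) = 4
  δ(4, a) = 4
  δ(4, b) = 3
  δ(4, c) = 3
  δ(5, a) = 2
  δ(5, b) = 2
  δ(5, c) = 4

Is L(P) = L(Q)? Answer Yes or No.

The string c is accepted by P but rejected by Q.
So L(P) ≠ L(Q).

No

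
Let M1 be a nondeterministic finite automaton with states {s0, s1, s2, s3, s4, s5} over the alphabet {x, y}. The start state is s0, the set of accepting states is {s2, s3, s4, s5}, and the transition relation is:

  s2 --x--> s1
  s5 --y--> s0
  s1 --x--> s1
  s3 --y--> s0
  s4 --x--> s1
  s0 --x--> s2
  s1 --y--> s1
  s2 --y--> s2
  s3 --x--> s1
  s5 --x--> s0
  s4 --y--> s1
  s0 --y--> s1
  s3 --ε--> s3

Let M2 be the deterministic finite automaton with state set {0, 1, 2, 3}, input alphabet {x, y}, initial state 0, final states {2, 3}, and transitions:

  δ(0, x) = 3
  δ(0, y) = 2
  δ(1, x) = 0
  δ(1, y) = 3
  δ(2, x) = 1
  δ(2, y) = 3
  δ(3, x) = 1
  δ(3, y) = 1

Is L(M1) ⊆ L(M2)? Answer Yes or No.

No

The string xy is in L(M1) but not in L(M2).
So L(M1) ⊄ L(M2).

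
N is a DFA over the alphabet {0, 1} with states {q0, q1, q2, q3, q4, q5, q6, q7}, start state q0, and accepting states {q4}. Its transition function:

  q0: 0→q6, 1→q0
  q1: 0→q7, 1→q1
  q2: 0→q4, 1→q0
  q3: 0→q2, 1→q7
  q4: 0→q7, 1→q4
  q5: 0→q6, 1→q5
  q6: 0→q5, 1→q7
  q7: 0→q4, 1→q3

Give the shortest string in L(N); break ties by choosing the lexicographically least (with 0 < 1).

A breadth-first search from q0 reaches an accepting state first via the path q0 → q6 → q7 → q4 on input 010.
No string of length < 3 is accepted (BFS exhausts all shorter strings without reaching an accepting state), and 010 is the lexicographically least accepting string of length 3.

010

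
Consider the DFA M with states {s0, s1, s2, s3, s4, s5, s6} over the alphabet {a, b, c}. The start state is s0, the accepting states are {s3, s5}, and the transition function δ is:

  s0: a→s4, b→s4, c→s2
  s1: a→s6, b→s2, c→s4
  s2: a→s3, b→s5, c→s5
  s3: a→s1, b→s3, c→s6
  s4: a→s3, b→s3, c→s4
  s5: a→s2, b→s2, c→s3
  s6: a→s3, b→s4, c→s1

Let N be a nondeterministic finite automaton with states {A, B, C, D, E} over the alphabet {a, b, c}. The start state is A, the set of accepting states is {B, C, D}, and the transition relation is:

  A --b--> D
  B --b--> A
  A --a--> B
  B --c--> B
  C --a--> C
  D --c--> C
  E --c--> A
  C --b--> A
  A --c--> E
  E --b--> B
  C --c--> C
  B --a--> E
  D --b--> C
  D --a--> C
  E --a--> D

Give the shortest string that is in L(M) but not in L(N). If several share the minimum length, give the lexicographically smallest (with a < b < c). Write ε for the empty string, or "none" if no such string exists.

aa

The string aa is accepted by M but not by N.
No shorter string lies in the difference, and aa is the lexicographically first length-2 string in L(M) \ L(N).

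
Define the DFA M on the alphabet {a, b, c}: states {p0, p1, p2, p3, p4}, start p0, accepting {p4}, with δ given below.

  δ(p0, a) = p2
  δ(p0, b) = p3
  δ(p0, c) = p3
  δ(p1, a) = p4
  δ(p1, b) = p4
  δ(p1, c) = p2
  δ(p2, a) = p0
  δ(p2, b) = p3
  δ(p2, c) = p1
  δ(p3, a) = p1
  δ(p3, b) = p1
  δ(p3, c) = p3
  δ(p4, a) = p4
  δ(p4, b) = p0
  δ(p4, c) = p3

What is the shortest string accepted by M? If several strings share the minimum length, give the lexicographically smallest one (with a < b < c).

A breadth-first search from p0 reaches an accepting state first via the path p0 → p2 → p1 → p4 on input aca.
No string of length < 3 is accepted (BFS exhausts all shorter strings without reaching an accepting state), and aca is the lexicographically least accepting string of length 3.

aca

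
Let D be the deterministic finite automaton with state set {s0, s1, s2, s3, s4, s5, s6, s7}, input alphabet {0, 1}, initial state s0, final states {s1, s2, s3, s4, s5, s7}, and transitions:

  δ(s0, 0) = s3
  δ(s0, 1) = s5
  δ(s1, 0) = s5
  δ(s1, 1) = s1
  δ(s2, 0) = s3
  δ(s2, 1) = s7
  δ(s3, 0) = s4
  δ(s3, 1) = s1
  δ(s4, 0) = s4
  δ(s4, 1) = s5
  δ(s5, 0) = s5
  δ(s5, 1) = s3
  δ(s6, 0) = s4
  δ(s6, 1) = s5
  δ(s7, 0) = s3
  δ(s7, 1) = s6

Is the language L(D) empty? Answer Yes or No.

No

The string 0 is accepted: the run s0 → s3 ends in the accepting state s3.
Since at least one string is accepted, L(D) is not empty.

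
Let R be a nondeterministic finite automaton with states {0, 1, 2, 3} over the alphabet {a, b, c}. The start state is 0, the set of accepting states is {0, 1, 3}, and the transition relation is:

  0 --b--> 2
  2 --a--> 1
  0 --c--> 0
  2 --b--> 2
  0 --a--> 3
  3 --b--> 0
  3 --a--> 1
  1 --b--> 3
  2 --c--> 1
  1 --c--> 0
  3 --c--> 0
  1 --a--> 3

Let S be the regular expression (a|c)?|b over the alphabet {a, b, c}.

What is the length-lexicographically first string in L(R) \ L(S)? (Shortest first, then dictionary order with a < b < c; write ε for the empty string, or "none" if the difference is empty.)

The string aa is accepted by R but not by S.
No shorter string lies in the difference, and aa is the lexicographically first length-2 string in L(R) \ L(S).

aa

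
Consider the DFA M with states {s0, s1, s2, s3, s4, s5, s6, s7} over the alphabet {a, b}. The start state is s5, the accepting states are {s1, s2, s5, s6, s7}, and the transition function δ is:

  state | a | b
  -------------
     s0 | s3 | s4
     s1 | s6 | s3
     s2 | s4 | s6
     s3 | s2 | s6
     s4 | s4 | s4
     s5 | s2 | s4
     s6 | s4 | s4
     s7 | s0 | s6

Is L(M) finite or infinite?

The useful states (reachable from s5 and able to reach an accepting state) are {s2, s5, s6}.
Restricted to these states the transition graph has no cycle, so every accepting path has bounded length and L is finite.

finite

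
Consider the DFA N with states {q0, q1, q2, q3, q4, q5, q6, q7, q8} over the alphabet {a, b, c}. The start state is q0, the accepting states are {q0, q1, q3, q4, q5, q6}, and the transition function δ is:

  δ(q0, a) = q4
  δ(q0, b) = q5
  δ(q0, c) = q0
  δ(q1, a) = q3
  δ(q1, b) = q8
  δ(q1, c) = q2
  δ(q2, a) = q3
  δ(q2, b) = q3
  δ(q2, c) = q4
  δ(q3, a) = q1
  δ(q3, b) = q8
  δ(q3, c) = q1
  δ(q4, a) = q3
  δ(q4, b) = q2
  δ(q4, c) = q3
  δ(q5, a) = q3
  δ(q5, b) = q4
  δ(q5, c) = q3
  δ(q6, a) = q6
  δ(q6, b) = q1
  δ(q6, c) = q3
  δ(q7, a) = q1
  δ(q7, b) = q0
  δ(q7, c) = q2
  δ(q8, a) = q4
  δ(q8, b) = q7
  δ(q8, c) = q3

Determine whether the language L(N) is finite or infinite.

infinite

State q0 is reachable from the start and can reach an accepting state, and it lies on the cycle q0 → q0.
Traversing that cycle any number of times yields accepted strings of unbounded length, so the language is infinite.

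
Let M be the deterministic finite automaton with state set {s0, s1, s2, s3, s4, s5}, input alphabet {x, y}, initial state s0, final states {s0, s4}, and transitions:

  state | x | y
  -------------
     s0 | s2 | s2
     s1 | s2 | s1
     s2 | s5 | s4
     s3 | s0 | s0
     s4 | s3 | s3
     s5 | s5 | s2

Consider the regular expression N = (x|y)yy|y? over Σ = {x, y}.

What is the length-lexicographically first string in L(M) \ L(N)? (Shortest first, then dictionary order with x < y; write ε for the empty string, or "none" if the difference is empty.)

The string xy is accepted by M but not by N.
No shorter string lies in the difference, and xy is the lexicographically first length-2 string in L(M) \ L(N).

xy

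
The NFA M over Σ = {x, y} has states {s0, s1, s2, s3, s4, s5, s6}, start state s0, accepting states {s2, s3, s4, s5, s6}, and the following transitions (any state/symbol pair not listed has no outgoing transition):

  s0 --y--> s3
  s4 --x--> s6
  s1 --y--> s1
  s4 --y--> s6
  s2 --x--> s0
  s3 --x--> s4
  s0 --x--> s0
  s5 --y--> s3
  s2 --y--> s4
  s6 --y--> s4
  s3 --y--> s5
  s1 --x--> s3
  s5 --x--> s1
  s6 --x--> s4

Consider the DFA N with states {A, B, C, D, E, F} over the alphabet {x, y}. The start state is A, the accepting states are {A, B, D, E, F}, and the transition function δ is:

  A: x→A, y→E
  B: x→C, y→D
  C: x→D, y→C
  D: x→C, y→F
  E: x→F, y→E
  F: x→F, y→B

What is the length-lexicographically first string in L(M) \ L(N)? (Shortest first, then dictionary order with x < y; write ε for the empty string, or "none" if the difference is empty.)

The string yxyx is accepted by M but not by N.
No shorter string lies in the difference, and yxyx is the lexicographically first length-4 string in L(M) \ L(N).

yxyx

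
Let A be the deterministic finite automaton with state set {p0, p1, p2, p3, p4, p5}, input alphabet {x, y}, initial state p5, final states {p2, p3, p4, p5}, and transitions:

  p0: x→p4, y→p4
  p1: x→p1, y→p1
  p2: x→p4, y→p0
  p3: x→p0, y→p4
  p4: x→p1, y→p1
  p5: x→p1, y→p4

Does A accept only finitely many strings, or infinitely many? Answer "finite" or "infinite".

The useful states (reachable from p5 and able to reach an accepting state) are {p4, p5}.
Restricted to these states the transition graph has no cycle, so every accepting path has bounded length and L is finite.

finite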